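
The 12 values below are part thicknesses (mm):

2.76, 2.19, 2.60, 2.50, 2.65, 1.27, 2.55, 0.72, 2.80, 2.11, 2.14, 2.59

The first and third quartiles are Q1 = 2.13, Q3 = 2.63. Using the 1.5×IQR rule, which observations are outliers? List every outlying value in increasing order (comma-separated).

0.72, 1.27

IQR = Q3 − Q1 = 2.63 − 2.13 = 0.50.
Lower fence = Q1 − 1.5·IQR = 2.13 − 0.75 = 1.38.
Upper fence = Q3 + 1.5·IQR = 2.63 + 0.75 = 3.38.
0.72 < 1.38 → outlier.
1.27 < 1.38 → outlier.
All remaining values lie within [1.38, 3.38].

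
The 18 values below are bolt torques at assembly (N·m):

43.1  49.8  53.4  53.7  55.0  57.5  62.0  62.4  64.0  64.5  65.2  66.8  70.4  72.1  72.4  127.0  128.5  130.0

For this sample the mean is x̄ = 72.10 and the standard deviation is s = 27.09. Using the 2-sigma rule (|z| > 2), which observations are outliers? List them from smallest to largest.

Cutoffs at x̄ ± 2s: 72.10 ± 2·27.09 = [17.92, 126.28].
127.0: z = 2.03, |z| > 2 → outlier.
128.5: z = 2.08, |z| > 2 → outlier.
130.0: z = 2.14, |z| > 2 → outlier.
Every other value lies within [17.92, 126.28].

127.0, 128.5, 130.0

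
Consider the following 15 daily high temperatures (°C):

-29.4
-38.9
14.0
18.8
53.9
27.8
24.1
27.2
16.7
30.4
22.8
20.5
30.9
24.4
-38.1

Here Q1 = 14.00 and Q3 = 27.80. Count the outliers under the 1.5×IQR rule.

IQR = 13.80; fences at 14.00 − 20.70 = -6.70 and 27.80 + 20.70 = 48.50.
Outside the cutoffs: -38.9, -38.1, -29.4, 53.9.

4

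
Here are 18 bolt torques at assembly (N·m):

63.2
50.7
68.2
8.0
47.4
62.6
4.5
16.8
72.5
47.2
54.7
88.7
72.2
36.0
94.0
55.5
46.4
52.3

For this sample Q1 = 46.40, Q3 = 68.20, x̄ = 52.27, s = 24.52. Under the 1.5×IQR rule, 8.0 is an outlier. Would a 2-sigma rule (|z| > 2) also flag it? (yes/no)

no

z = (8.0 − 52.27) / 24.52 = -1.81.
|z| = 1.81 ≤ 2.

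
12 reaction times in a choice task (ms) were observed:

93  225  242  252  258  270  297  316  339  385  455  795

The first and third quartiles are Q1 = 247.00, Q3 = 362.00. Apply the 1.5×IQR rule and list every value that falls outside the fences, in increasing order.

795

IQR = Q3 − Q1 = 362.00 − 247.00 = 115.00.
Lower fence = Q1 − 1.5·IQR = 247.00 − 172.50 = 74.50.
Upper fence = Q3 + 1.5·IQR = 362.00 + 172.50 = 534.50.
795 > 534.50 → outlier.
All remaining values lie within [74.50, 534.50].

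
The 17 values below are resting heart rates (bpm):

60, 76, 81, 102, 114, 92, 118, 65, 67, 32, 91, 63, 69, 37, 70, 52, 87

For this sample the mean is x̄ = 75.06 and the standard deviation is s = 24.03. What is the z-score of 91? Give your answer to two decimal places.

z = (91 − 75.06) / 24.03 = 0.66.

0.66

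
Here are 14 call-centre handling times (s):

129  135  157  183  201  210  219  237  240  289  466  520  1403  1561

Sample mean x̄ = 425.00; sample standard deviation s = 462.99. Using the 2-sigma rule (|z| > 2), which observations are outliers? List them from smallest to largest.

1403, 1561

Cutoffs at x̄ ± 2s: 425.00 ± 2·462.99 = [-500.98, 1350.98].
1403: z = 2.11, |z| > 2 → outlier.
1561: z = 2.45, |z| > 2 → outlier.
Every other value lies within [-500.98, 1350.98].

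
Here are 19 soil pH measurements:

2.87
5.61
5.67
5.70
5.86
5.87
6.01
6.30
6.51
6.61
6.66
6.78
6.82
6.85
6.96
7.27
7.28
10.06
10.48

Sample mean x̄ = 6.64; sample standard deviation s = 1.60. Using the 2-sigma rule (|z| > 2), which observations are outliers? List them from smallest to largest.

2.87, 10.06, 10.48

Cutoffs at x̄ ± 2s: 6.64 ± 2·1.60 = [3.44, 9.84].
2.87: z = -2.36, |z| > 2 → outlier.
10.06: z = 2.14, |z| > 2 → outlier.
10.48: z = 2.40, |z| > 2 → outlier.
Every other value lies within [3.44, 9.84].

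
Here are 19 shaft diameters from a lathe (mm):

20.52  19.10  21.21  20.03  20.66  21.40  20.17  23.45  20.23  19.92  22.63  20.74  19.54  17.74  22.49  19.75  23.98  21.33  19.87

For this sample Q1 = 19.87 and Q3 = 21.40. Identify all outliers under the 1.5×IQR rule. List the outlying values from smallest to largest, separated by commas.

IQR = Q3 − Q1 = 21.40 − 19.87 = 1.53.
Lower fence = Q1 − 1.5·IQR = 19.87 − 2.295 = 17.575.
Upper fence = Q3 + 1.5·IQR = 21.40 + 2.295 = 23.695.
23.98 > 23.695 → outlier.
All remaining values lie within [17.575, 23.695].

23.98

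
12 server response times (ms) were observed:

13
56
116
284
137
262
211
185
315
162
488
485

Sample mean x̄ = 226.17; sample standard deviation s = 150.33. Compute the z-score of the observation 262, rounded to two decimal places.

0.24

z = (262 − 226.17) / 150.33 = 0.24.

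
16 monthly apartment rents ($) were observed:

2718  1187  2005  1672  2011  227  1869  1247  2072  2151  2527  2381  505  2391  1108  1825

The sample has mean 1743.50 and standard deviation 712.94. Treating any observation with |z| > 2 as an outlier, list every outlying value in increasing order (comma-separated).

Cutoffs at x̄ ± 2s: 1743.50 ± 2·712.94 = [317.62, 3169.38].
227: z = -2.13, |z| > 2 → outlier.
Every other value lies within [317.62, 3169.38].

227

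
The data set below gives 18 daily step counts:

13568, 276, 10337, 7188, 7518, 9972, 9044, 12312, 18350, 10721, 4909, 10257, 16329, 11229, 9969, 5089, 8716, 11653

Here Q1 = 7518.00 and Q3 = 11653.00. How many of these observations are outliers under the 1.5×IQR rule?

IQR = 4135.00; fences at 7518.00 − 6202.50 = 1315.50 and 11653.00 + 6202.50 = 17855.50.
Outside the cutoffs: 276, 18350.

2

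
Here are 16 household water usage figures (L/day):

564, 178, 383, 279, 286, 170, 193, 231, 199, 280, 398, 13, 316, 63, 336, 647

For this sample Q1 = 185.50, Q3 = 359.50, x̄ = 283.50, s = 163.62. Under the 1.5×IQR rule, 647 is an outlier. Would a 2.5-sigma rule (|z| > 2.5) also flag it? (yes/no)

no

z = (647 − 283.50) / 163.62 = 2.22.
|z| = 2.22 ≤ 2.5.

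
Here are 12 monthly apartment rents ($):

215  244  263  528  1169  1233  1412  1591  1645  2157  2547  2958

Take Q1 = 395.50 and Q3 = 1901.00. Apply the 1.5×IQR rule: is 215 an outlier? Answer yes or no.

IQR = Q3 − Q1 = 1901.00 − 395.50 = 1505.50.
Lower fence = Q1 − 1.5·IQR = 395.50 − 2258.25 = -1862.75.
Upper fence = Q3 + 1.5·IQR = 1901.00 + 2258.25 = 4159.25.
215 lies within [-1862.75, 4159.25].

no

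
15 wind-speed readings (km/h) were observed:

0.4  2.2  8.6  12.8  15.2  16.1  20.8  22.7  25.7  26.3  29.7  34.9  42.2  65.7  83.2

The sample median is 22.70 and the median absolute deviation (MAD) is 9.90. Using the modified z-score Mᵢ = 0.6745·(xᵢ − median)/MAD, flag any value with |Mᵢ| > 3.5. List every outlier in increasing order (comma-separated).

|Mᵢ| > 3.5 ⇔ |xᵢ − 22.70| > 3.5·9.90/0.6745 = 51.37.
So outliers lie outside [-28.67, 74.07].
83.2: M = 4.12 → outlier.

83.2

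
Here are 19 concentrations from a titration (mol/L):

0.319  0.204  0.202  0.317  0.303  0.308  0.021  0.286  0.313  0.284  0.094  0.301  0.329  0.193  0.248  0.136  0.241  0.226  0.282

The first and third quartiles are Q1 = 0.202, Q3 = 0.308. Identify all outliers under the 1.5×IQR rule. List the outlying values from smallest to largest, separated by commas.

IQR = Q3 − Q1 = 0.308 − 0.202 = 0.106.
Lower fence = Q1 − 1.5·IQR = 0.202 − 0.159 = 0.043.
Upper fence = Q3 + 1.5·IQR = 0.308 + 0.159 = 0.467.
0.021 < 0.043 → outlier.
All remaining values lie within [0.043, 0.467].

0.021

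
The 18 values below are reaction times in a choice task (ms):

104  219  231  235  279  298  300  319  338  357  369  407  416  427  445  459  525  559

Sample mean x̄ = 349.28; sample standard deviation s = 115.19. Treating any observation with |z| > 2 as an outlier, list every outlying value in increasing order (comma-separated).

Cutoffs at x̄ ± 2s: 349.28 ± 2·115.19 = [118.90, 579.66].
104: z = -2.13, |z| > 2 → outlier.
Every other value lies within [118.90, 579.66].

104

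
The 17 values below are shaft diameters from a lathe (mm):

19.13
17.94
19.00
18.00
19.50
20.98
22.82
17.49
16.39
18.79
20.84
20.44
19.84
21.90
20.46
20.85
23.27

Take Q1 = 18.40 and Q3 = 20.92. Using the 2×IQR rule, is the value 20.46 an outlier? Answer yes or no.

IQR = Q3 − Q1 = 20.92 − 18.40 = 2.52.
Lower fence = Q1 − 2·IQR = 18.40 − 5.04 = 13.36.
Upper fence = Q3 + 2·IQR = 20.92 + 5.04 = 25.96.
20.46 lies within [13.36, 25.96].

no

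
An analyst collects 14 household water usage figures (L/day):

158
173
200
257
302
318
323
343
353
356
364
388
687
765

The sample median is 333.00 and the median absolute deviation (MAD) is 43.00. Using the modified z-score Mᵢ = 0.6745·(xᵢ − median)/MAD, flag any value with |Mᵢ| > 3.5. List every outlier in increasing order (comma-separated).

687, 765

|Mᵢ| > 3.5 ⇔ |xᵢ − 333.00| > 3.5·43.00/0.6745 = 223.13.
So outliers lie outside [109.87, 556.13].
687: M = 5.55 → outlier.
765: M = 6.78 → outlier.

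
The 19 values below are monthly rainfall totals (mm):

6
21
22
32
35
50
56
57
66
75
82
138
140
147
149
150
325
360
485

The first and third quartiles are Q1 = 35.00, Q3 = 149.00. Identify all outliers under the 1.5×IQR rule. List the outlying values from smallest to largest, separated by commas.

325, 360, 485

IQR = Q3 − Q1 = 149.00 − 35.00 = 114.00.
Lower fence = Q1 − 1.5·IQR = 35.00 − 171.00 = -136.00.
Upper fence = Q3 + 1.5·IQR = 149.00 + 171.00 = 320.00.
325 > 320.00 → outlier.
360 > 320.00 → outlier.
485 > 320.00 → outlier.
All remaining values lie within [-136.00, 320.00].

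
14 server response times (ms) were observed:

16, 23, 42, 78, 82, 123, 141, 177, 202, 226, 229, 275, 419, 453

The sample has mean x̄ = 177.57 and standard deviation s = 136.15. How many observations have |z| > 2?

Cutoffs: x̄ ± 2s = [-94.73, 449.87].
Outside the cutoffs: 453.

1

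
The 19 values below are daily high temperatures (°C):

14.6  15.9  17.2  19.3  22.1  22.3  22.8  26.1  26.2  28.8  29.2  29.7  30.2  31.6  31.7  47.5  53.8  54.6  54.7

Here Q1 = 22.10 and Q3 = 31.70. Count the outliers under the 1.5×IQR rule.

IQR = 9.60; fences at 22.10 − 14.40 = 7.70 and 31.70 + 14.40 = 46.10.
Outside the cutoffs: 47.5, 53.8, 54.6, 54.7.

4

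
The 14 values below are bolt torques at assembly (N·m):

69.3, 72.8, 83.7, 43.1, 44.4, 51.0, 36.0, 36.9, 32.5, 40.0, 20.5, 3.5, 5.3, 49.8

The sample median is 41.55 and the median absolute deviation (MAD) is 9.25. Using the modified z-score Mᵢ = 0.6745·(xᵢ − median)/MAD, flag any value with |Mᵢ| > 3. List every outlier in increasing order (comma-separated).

83.7

|Mᵢ| > 3 ⇔ |xᵢ − 41.55| > 3·9.25/0.6745 = 41.14.
So outliers lie outside [0.41, 82.69].
83.7: M = 3.07 → outlier.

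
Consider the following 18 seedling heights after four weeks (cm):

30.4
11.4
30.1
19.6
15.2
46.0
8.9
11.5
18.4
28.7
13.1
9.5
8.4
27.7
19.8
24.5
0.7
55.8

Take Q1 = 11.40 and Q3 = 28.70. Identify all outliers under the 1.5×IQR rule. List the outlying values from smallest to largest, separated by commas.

IQR = Q3 − Q1 = 28.70 − 11.40 = 17.30.
Lower fence = Q1 − 1.5·IQR = 11.40 − 25.95 = -14.55.
Upper fence = Q3 + 1.5·IQR = 28.70 + 25.95 = 54.65.
55.8 > 54.65 → outlier.
All remaining values lie within [-14.55, 54.65].

55.8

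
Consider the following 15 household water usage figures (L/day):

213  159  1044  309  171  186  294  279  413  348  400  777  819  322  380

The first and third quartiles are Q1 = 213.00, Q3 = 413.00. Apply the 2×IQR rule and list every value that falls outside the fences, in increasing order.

IQR = Q3 − Q1 = 413.00 − 213.00 = 200.00.
Lower fence = Q1 − 2·IQR = 213.00 − 400.00 = -187.00.
Upper fence = Q3 + 2·IQR = 413.00 + 400.00 = 813.00.
819 > 813.00 → outlier.
1044 > 813.00 → outlier.
All remaining values lie within [-187.00, 813.00].

819, 1044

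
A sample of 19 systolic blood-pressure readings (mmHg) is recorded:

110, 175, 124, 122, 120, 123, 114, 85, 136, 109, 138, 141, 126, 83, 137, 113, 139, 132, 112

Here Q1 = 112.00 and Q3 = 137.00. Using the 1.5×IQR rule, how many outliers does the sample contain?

IQR = 25.00; fences at 112.00 − 37.50 = 74.50 and 137.00 + 37.50 = 174.50.
Outside the cutoffs: 175.

1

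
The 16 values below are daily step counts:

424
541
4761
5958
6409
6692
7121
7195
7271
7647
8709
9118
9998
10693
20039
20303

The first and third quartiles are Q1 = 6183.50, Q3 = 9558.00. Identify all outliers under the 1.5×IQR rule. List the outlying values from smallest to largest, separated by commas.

IQR = Q3 − Q1 = 9558.00 − 6183.50 = 3374.50.
Lower fence = Q1 − 1.5·IQR = 6183.50 − 5061.75 = 1121.75.
Upper fence = Q3 + 1.5·IQR = 9558.00 + 5061.75 = 14619.75.
424 < 1121.75 → outlier.
541 < 1121.75 → outlier.
20039 > 14619.75 → outlier.
20303 > 14619.75 → outlier.
All remaining values lie within [1121.75, 14619.75].

424, 541, 20039, 20303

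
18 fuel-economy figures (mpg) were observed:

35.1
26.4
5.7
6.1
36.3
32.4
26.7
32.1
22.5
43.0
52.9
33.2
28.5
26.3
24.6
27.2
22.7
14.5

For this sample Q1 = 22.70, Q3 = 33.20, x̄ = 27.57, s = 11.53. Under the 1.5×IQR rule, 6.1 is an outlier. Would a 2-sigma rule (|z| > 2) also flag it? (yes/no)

z = (6.1 − 27.57) / 11.53 = -1.86.
|z| = 1.86 ≤ 2.

no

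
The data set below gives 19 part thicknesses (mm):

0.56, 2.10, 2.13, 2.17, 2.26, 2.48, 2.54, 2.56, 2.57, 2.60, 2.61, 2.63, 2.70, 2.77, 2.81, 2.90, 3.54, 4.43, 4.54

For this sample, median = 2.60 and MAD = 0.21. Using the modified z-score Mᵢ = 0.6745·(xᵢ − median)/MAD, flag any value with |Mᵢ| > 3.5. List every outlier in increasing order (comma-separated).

0.56, 4.43, 4.54

|Mᵢ| > 3.5 ⇔ |xᵢ − 2.60| > 3.5·0.21/0.6745 = 1.09.
So outliers lie outside [1.51, 3.69].
0.56: M = -6.55 → outlier.
4.43: M = 5.88 → outlier.
4.54: M = 6.23 → outlier.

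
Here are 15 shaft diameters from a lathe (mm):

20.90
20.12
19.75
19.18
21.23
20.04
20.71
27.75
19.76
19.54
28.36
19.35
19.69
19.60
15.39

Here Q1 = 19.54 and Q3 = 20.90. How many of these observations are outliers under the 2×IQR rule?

3

IQR = 1.36; fences at 19.54 − 2.72 = 16.82 and 20.90 + 2.72 = 23.62.
Outside the cutoffs: 15.39, 27.75, 28.36.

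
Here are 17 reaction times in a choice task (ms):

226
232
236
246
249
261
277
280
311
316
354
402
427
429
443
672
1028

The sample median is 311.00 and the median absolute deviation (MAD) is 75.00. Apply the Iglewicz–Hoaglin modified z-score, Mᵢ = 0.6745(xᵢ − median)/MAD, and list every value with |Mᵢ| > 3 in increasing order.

|Mᵢ| > 3 ⇔ |xᵢ − 311.00| > 3·75.00/0.6745 = 333.58.
So outliers lie outside [-22.58, 644.58].
672: M = 3.25 → outlier.
1028: M = 6.45 → outlier.

672, 1028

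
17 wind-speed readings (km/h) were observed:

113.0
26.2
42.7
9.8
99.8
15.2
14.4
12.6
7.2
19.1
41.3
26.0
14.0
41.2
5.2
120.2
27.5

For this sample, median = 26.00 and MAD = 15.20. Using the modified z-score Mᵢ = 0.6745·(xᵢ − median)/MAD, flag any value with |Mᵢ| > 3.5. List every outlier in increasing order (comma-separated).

113.0, 120.2

|Mᵢ| > 3.5 ⇔ |xᵢ − 26.00| > 3.5·15.20/0.6745 = 78.87.
So outliers lie outside [-52.87, 104.87].
113.0: M = 3.86 → outlier.
120.2: M = 4.18 → outlier.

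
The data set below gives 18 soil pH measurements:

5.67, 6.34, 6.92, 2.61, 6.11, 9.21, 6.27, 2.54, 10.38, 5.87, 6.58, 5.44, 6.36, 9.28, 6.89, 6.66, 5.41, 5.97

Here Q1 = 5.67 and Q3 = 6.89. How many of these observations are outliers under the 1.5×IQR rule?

5

IQR = 1.22; fences at 5.67 − 1.83 = 3.84 and 6.89 + 1.83 = 8.72.
Outside the cutoffs: 2.54, 2.61, 9.21, 9.28, 10.38.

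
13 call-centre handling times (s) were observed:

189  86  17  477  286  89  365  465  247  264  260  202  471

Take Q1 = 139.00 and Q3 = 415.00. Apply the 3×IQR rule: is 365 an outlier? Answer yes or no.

no

IQR = Q3 − Q1 = 415.00 − 139.00 = 276.00.
Lower fence = Q1 − 3·IQR = 139.00 − 828.00 = -689.00.
Upper fence = Q3 + 3·IQR = 415.00 + 828.00 = 1243.00.
365 lies within [-689.00, 1243.00].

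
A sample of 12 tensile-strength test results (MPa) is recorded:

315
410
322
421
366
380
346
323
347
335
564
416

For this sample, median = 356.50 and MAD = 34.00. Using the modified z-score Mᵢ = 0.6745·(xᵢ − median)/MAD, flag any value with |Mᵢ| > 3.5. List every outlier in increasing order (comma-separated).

|Mᵢ| > 3.5 ⇔ |xᵢ − 356.50| > 3.5·34.00/0.6745 = 176.43.
So outliers lie outside [180.07, 532.93].
564: M = 4.12 → outlier.

564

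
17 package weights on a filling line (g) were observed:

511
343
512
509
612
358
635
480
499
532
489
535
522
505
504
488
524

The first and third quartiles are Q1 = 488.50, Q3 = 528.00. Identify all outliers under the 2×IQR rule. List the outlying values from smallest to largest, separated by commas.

IQR = Q3 − Q1 = 528.00 − 488.50 = 39.50.
Lower fence = Q1 − 2·IQR = 488.50 − 79.00 = 409.50.
Upper fence = Q3 + 2·IQR = 528.00 + 79.00 = 607.00.
343 < 409.50 → outlier.
358 < 409.50 → outlier.
612 > 607.00 → outlier.
635 > 607.00 → outlier.
All remaining values lie within [409.50, 607.00].

343, 358, 612, 635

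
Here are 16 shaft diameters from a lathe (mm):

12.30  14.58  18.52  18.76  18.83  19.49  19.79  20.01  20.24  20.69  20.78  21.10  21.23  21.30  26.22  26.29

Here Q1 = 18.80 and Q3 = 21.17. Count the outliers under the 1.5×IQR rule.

IQR = 2.37; fences at 18.80 − 3.555 = 15.245 and 21.17 + 3.555 = 24.725.
Outside the cutoffs: 12.30, 14.58, 26.22, 26.29.

4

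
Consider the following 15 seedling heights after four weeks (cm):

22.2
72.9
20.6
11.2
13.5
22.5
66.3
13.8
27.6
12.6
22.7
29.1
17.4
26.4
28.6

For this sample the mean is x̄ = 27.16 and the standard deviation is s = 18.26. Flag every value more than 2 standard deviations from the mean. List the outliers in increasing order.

66.3, 72.9

Cutoffs at x̄ ± 2s: 27.16 ± 2·18.26 = [-9.36, 63.68].
66.3: z = 2.14, |z| > 2 → outlier.
72.9: z = 2.50, |z| > 2 → outlier.
Every other value lies within [-9.36, 63.68].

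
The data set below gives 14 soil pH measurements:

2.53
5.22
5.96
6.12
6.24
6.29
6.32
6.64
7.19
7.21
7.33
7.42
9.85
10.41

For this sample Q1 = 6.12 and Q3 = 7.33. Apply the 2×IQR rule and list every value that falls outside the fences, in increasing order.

IQR = Q3 − Q1 = 7.33 − 6.12 = 1.21.
Lower fence = Q1 − 2·IQR = 6.12 − 2.42 = 3.70.
Upper fence = Q3 + 2·IQR = 7.33 + 2.42 = 9.75.
2.53 < 3.70 → outlier.
9.85 > 9.75 → outlier.
10.41 > 9.75 → outlier.
All remaining values lie within [3.70, 9.75].

2.53, 9.85, 10.41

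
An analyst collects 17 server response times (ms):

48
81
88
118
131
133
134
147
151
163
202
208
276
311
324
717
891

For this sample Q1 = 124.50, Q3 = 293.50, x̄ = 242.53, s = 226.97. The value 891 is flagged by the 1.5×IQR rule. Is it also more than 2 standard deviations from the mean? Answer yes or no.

yes

z = (891 − 242.53) / 226.97 = 2.86.
|z| = 2.86 > 2.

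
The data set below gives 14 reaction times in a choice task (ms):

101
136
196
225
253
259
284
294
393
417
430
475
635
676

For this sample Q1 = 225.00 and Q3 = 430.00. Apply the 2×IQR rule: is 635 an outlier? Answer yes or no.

IQR = Q3 − Q1 = 430.00 − 225.00 = 205.00.
Lower fence = Q1 − 2·IQR = 225.00 − 410.00 = -185.00.
Upper fence = Q3 + 2·IQR = 430.00 + 410.00 = 840.00.
635 lies within [-185.00, 840.00].

no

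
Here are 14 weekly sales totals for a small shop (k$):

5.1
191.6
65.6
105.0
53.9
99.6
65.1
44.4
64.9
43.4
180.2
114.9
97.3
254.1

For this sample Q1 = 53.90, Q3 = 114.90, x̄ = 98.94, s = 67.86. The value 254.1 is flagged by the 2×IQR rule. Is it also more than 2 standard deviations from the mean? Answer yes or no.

yes

z = (254.1 − 98.94) / 67.86 = 2.29.
|z| = 2.29 > 2.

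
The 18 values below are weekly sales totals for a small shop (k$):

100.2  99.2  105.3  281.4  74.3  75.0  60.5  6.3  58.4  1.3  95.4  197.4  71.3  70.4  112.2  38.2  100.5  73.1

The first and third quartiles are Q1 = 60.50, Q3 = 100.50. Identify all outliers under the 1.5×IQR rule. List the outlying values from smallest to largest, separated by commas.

IQR = Q3 − Q1 = 100.50 − 60.50 = 40.00.
Lower fence = Q1 − 1.5·IQR = 60.50 − 60.00 = 0.50.
Upper fence = Q3 + 1.5·IQR = 100.50 + 60.00 = 160.50.
197.4 > 160.50 → outlier.
281.4 > 160.50 → outlier.
All remaining values lie within [0.50, 160.50].

197.4, 281.4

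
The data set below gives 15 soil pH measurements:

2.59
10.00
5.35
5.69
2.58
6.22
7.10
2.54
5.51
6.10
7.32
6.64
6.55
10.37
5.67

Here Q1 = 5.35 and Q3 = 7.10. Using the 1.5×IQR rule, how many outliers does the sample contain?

5

IQR = 1.75; fences at 5.35 − 2.625 = 2.725 and 7.10 + 2.625 = 9.725.
Outside the cutoffs: 2.54, 2.58, 2.59, 10.00, 10.37.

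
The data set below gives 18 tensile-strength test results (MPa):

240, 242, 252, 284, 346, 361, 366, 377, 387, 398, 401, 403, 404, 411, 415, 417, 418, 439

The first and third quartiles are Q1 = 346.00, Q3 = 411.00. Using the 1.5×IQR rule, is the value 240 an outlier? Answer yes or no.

yes

IQR = Q3 − Q1 = 411.00 − 346.00 = 65.00.
Lower fence = Q1 − 1.5·IQR = 346.00 − 97.50 = 248.50.
Upper fence = Q3 + 1.5·IQR = 411.00 + 97.50 = 508.50.
240 lies below the lower fence.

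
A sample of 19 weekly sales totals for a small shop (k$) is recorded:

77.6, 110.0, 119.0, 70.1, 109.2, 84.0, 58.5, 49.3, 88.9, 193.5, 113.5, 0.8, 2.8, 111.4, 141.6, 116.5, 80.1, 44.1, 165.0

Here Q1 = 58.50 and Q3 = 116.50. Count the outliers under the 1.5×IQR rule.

0

IQR = 58.00; fences at 58.50 − 87.00 = -28.50 and 116.50 + 87.00 = 203.50.
Every value lies within the cutoffs.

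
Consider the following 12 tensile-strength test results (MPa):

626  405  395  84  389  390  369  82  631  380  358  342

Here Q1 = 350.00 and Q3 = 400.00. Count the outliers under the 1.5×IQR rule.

4

IQR = 50.00; fences at 350.00 − 75.00 = 275.00 and 400.00 + 75.00 = 475.00.
Outside the cutoffs: 82, 84, 626, 631.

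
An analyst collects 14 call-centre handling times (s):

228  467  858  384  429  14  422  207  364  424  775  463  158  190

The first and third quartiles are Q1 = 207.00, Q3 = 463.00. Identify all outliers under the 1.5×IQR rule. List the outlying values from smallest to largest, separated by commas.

IQR = Q3 − Q1 = 463.00 − 207.00 = 256.00.
Lower fence = Q1 − 1.5·IQR = 207.00 − 384.00 = -177.00.
Upper fence = Q3 + 1.5·IQR = 463.00 + 384.00 = 847.00.
858 > 847.00 → outlier.
All remaining values lie within [-177.00, 847.00].

858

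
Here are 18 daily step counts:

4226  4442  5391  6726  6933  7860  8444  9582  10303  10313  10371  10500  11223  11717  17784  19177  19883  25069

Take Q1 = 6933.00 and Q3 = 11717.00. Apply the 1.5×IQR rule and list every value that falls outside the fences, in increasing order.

19177, 19883, 25069

IQR = Q3 − Q1 = 11717.00 − 6933.00 = 4784.00.
Lower fence = Q1 − 1.5·IQR = 6933.00 − 7176.00 = -243.00.
Upper fence = Q3 + 1.5·IQR = 11717.00 + 7176.00 = 18893.00.
19177 > 18893.00 → outlier.
19883 > 18893.00 → outlier.
25069 > 18893.00 → outlier.
All remaining values lie within [-243.00, 18893.00].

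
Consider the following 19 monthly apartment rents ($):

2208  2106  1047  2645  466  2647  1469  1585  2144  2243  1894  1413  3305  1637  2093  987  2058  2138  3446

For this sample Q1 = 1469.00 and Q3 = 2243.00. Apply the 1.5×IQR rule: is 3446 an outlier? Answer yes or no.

IQR = Q3 − Q1 = 2243.00 − 1469.00 = 774.00.
Lower fence = Q1 − 1.5·IQR = 1469.00 − 1161.00 = 308.00.
Upper fence = Q3 + 1.5·IQR = 2243.00 + 1161.00 = 3404.00.
3446 lies above the upper fence.

yes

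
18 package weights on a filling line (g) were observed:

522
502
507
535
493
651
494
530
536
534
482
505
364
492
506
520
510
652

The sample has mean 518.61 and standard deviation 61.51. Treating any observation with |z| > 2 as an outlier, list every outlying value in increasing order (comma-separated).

364, 651, 652

Cutoffs at x̄ ± 2s: 518.61 ± 2·61.51 = [395.59, 641.63].
364: z = -2.51, |z| > 2 → outlier.
651: z = 2.15, |z| > 2 → outlier.
652: z = 2.17, |z| > 2 → outlier.
Every other value lies within [395.59, 641.63].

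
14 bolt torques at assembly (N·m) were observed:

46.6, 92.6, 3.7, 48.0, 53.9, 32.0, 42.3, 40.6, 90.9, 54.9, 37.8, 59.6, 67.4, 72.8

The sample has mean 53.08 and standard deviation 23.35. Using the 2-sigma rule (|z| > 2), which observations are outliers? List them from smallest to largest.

3.7

Cutoffs at x̄ ± 2s: 53.08 ± 2·23.35 = [6.38, 99.78].
3.7: z = -2.11, |z| > 2 → outlier.
Every other value lies within [6.38, 99.78].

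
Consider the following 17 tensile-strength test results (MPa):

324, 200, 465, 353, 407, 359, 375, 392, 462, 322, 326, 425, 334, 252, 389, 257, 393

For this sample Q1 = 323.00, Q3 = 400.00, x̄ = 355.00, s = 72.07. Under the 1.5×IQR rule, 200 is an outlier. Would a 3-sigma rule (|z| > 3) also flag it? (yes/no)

no

z = (200 − 355.00) / 72.07 = -2.15.
|z| = 2.15 ≤ 3.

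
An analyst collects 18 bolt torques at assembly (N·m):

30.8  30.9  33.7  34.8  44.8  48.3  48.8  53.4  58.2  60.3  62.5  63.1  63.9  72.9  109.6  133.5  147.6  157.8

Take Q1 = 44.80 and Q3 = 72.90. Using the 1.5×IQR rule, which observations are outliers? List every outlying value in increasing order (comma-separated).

133.5, 147.6, 157.8

IQR = Q3 − Q1 = 72.90 − 44.80 = 28.10.
Lower fence = Q1 − 1.5·IQR = 44.80 − 42.15 = 2.65.
Upper fence = Q3 + 1.5·IQR = 72.90 + 42.15 = 115.05.
133.5 > 115.05 → outlier.
147.6 > 115.05 → outlier.
157.8 > 115.05 → outlier.
All remaining values lie within [2.65, 115.05].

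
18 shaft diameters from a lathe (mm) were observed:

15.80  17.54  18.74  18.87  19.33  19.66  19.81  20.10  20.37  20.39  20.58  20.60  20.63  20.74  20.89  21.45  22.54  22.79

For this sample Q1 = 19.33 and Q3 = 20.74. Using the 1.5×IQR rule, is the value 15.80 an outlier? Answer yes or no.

yes

IQR = Q3 − Q1 = 20.74 − 19.33 = 1.41.
Lower fence = Q1 − 1.5·IQR = 19.33 − 2.115 = 17.215.
Upper fence = Q3 + 1.5·IQR = 20.74 + 2.115 = 22.855.
15.80 lies below the lower fence.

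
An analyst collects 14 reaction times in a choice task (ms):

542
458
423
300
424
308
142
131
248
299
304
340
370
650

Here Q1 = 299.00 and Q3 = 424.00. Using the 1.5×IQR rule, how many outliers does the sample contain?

IQR = 125.00; fences at 299.00 − 187.50 = 111.50 and 424.00 + 187.50 = 611.50.
Outside the cutoffs: 650.

1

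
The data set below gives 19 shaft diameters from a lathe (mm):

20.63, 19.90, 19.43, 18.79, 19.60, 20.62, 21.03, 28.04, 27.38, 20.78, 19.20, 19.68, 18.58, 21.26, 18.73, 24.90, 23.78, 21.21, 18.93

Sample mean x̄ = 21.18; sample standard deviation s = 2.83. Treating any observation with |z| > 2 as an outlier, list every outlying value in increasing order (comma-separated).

27.38, 28.04

Cutoffs at x̄ ± 2s: 21.18 ± 2·2.83 = [15.52, 26.84].
27.38: z = 2.19, |z| > 2 → outlier.
28.04: z = 2.42, |z| > 2 → outlier.
Every other value lies within [15.52, 26.84].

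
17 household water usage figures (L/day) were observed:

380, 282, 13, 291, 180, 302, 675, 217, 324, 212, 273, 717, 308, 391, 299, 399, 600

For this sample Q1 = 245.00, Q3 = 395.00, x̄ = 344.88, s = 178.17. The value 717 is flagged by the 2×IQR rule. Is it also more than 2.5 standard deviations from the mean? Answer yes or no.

no

z = (717 − 344.88) / 178.17 = 2.09.
|z| = 2.09 ≤ 2.5.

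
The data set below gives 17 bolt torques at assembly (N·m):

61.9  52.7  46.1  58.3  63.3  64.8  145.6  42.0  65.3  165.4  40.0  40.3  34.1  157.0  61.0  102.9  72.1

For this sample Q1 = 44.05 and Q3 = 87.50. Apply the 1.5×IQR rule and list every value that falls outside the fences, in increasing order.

IQR = Q3 − Q1 = 87.50 − 44.05 = 43.45.
Lower fence = Q1 − 1.5·IQR = 44.05 − 65.175 = -21.125.
Upper fence = Q3 + 1.5·IQR = 87.50 + 65.175 = 152.675.
157.0 > 152.675 → outlier.
165.4 > 152.675 → outlier.
All remaining values lie within [-21.125, 152.675].

157.0, 165.4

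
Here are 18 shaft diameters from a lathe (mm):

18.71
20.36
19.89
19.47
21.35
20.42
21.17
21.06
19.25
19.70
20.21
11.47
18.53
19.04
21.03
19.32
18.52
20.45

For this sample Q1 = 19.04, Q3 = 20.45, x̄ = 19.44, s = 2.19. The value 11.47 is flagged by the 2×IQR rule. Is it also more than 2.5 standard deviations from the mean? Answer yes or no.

z = (11.47 − 19.44) / 2.19 = -3.64.
|z| = 3.64 > 2.5.

yes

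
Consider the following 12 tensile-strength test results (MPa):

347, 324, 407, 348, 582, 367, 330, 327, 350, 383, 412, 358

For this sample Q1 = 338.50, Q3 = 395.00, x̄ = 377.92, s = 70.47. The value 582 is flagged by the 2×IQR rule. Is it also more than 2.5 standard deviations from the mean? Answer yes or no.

yes

z = (582 − 377.92) / 70.47 = 2.90.
|z| = 2.90 > 2.5.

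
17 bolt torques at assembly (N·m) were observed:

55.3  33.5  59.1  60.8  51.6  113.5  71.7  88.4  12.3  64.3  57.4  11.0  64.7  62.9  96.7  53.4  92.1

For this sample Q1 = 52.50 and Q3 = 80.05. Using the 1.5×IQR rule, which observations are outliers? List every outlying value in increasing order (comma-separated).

11.0

IQR = Q3 − Q1 = 80.05 − 52.50 = 27.55.
Lower fence = Q1 − 1.5·IQR = 52.50 − 41.325 = 11.175.
Upper fence = Q3 + 1.5·IQR = 80.05 + 41.325 = 121.375.
11.0 < 11.175 → outlier.
All remaining values lie within [11.175, 121.375].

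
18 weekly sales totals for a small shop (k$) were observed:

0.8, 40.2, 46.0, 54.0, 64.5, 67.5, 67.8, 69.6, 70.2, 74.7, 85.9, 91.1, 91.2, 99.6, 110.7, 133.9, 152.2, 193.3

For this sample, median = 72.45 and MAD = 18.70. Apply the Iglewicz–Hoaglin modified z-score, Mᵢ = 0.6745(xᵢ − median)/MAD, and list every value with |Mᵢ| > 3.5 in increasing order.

193.3

|Mᵢ| > 3.5 ⇔ |xᵢ − 72.45| > 3.5·18.70/0.6745 = 97.03.
So outliers lie outside [-24.58, 169.48].
193.3: M = 4.36 → outlier.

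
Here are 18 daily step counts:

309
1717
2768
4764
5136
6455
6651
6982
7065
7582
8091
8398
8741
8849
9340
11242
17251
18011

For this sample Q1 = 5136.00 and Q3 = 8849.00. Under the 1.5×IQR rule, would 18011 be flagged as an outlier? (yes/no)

yes

IQR = Q3 − Q1 = 8849.00 − 5136.00 = 3713.00.
Lower fence = Q1 − 1.5·IQR = 5136.00 − 5569.50 = -433.50.
Upper fence = Q3 + 1.5·IQR = 8849.00 + 5569.50 = 14418.50.
18011 lies above the upper fence.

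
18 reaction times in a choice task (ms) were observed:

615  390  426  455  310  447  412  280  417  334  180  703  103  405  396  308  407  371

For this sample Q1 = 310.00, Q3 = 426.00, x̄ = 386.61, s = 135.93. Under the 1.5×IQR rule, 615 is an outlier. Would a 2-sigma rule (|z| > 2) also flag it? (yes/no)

no

z = (615 − 386.61) / 135.93 = 1.68.
|z| = 1.68 ≤ 2.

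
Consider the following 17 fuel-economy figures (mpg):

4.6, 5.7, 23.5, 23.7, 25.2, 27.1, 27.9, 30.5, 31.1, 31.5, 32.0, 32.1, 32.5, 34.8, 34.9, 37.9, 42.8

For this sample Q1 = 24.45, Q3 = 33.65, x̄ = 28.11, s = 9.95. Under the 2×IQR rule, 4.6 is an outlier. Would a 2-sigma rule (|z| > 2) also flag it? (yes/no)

z = (4.6 − 28.11) / 9.95 = -2.36.
|z| = 2.36 > 2.

yes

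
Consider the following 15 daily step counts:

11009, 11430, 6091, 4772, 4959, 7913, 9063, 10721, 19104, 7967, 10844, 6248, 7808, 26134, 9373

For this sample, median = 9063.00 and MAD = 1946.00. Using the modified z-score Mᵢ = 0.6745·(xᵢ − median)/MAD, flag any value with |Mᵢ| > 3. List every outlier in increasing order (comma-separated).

19104, 26134

|Mᵢ| > 3 ⇔ |xᵢ − 9063.00| > 3·1946.00/0.6745 = 8655.30.
So outliers lie outside [407.70, 17718.30].
19104: M = 3.48 → outlier.
26134: M = 5.92 → outlier.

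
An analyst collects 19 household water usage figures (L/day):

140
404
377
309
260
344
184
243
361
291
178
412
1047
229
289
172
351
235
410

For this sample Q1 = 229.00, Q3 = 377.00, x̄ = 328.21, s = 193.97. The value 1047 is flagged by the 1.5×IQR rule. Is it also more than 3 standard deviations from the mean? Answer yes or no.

yes

z = (1047 − 328.21) / 193.97 = 3.71.
|z| = 3.71 > 3.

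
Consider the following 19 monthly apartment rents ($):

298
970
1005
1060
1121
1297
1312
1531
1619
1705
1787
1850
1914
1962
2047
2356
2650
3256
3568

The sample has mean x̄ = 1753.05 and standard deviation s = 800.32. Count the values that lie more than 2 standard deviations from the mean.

Cutoffs: x̄ ± 2s = [152.41, 3353.69].
Outside the cutoffs: 3568.

1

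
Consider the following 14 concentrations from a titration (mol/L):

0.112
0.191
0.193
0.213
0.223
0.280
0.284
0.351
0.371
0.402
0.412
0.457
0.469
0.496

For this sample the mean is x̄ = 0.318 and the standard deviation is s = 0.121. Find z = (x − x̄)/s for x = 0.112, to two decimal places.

-1.70

z = (0.112 − 0.318) / 0.121 = -1.70.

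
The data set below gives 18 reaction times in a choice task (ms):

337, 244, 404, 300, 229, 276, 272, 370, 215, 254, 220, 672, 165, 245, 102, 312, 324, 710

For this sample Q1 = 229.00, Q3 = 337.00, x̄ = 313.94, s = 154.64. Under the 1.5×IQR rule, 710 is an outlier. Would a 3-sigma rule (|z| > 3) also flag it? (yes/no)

z = (710 − 313.94) / 154.64 = 2.56.
|z| = 2.56 ≤ 3.

no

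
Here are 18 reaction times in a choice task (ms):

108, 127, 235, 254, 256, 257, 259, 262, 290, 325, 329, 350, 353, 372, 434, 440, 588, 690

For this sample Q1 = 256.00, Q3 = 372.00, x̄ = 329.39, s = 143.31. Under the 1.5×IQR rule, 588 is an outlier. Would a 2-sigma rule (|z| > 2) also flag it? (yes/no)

no

z = (588 − 329.39) / 143.31 = 1.80.
|z| = 1.80 ≤ 2.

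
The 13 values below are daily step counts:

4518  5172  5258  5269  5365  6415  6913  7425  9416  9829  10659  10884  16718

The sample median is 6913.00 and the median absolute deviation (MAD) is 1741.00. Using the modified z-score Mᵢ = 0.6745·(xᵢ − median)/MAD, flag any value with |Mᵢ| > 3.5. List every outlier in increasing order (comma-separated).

16718

|Mᵢ| > 3.5 ⇔ |xᵢ − 6913.00| > 3.5·1741.00/0.6745 = 9034.10.
So outliers lie outside [-2121.10, 15947.10].
16718: M = 3.80 → outlier.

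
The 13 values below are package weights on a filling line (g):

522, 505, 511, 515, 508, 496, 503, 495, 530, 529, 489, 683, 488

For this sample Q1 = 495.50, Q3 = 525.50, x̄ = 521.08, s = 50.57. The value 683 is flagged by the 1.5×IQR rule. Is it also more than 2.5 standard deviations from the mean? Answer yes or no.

z = (683 − 521.08) / 50.57 = 3.20.
|z| = 3.20 > 2.5.

yes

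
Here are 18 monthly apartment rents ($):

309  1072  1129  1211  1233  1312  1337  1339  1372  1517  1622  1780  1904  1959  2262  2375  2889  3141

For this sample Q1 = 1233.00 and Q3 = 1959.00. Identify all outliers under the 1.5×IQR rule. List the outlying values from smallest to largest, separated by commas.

IQR = Q3 − Q1 = 1959.00 − 1233.00 = 726.00.
Lower fence = Q1 − 1.5·IQR = 1233.00 − 1089.00 = 144.00.
Upper fence = Q3 + 1.5·IQR = 1959.00 + 1089.00 = 3048.00.
3141 > 3048.00 → outlier.
All remaining values lie within [144.00, 3048.00].

3141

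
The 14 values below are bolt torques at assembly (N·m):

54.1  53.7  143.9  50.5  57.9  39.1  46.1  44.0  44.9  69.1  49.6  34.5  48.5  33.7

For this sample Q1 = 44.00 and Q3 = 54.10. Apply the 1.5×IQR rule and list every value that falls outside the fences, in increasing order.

143.9

IQR = Q3 − Q1 = 54.10 − 44.00 = 10.10.
Lower fence = Q1 − 1.5·IQR = 44.00 − 15.15 = 28.85.
Upper fence = Q3 + 1.5·IQR = 54.10 + 15.15 = 69.25.
143.9 > 69.25 → outlier.
All remaining values lie within [28.85, 69.25].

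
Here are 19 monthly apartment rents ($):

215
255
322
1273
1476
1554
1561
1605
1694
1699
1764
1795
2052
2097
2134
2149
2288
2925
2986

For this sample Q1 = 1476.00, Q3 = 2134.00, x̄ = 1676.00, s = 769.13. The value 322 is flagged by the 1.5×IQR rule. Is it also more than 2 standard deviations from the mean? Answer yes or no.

no

z = (322 − 1676.00) / 769.13 = -1.76.
|z| = 1.76 ≤ 2.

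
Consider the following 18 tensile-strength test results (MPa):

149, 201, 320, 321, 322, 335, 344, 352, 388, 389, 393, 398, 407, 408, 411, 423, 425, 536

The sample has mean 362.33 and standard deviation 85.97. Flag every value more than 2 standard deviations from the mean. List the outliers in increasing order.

149, 536

Cutoffs at x̄ ± 2s: 362.33 ± 2·85.97 = [190.39, 534.27].
149: z = -2.48, |z| > 2 → outlier.
536: z = 2.02, |z| > 2 → outlier.
Every other value lies within [190.39, 534.27].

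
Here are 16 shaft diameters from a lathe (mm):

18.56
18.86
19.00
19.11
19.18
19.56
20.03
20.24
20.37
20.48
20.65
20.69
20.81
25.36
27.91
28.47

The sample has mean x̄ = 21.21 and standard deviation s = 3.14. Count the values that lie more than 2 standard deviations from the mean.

2

Cutoffs: x̄ ± 2s = [14.93, 27.49].
Outside the cutoffs: 27.91, 28.47.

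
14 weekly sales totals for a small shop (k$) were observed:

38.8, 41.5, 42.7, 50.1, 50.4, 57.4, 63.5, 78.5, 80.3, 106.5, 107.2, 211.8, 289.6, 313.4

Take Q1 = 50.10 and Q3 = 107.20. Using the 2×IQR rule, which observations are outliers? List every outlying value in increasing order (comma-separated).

289.6, 313.4

IQR = Q3 − Q1 = 107.20 − 50.10 = 57.10.
Lower fence = Q1 − 2·IQR = 50.10 − 114.20 = -64.10.
Upper fence = Q3 + 2·IQR = 107.20 + 114.20 = 221.40.
289.6 > 221.40 → outlier.
313.4 > 221.40 → outlier.
All remaining values lie within [-64.10, 221.40].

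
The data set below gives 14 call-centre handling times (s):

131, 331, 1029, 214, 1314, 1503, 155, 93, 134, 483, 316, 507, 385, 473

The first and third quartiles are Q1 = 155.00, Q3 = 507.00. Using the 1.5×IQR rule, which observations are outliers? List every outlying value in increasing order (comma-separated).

1314, 1503

IQR = Q3 − Q1 = 507.00 − 155.00 = 352.00.
Lower fence = Q1 − 1.5·IQR = 155.00 − 528.00 = -373.00.
Upper fence = Q3 + 1.5·IQR = 507.00 + 528.00 = 1035.00.
1314 > 1035.00 → outlier.
1503 > 1035.00 → outlier.
All remaining values lie within [-373.00, 1035.00].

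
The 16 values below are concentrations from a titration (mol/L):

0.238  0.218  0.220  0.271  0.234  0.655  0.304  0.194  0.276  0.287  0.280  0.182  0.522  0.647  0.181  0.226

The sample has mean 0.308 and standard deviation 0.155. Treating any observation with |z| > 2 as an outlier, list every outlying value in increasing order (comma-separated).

Cutoffs at x̄ ± 2s: 0.308 ± 2·0.155 = [-0.002, 0.618].
0.647: z = 2.19, |z| > 2 → outlier.
0.655: z = 2.24, |z| > 2 → outlier.
Every other value lies within [-0.002, 0.618].

0.647, 0.655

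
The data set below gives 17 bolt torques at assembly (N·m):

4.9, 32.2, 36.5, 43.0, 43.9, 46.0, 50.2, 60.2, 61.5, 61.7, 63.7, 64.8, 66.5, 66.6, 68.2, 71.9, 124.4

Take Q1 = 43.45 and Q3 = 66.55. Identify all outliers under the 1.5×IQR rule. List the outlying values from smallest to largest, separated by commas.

4.9, 124.4

IQR = Q3 − Q1 = 66.55 − 43.45 = 23.10.
Lower fence = Q1 − 1.5·IQR = 43.45 − 34.65 = 8.80.
Upper fence = Q3 + 1.5·IQR = 66.55 + 34.65 = 101.20.
4.9 < 8.80 → outlier.
124.4 > 101.20 → outlier.
All remaining values lie within [8.80, 101.20].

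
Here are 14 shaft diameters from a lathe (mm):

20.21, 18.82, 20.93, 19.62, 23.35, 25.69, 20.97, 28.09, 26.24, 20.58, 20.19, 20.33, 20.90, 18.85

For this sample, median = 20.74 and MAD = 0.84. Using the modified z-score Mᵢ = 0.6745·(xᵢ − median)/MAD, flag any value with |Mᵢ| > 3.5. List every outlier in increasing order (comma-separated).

25.69, 26.24, 28.09

|Mᵢ| > 3.5 ⇔ |xᵢ − 20.74| > 3.5·0.84/0.6745 = 4.36.
So outliers lie outside [16.38, 25.10].
25.69: M = 3.97 → outlier.
26.24: M = 4.42 → outlier.
28.09: M = 5.90 → outlier.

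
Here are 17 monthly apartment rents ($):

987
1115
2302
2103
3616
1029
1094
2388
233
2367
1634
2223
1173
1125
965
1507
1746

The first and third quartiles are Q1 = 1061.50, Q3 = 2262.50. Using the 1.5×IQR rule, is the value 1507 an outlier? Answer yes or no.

IQR = Q3 − Q1 = 2262.50 − 1061.50 = 1201.00.
Lower fence = Q1 − 1.5·IQR = 1061.50 − 1801.50 = -740.00.
Upper fence = Q3 + 1.5·IQR = 2262.50 + 1801.50 = 4064.00.
1507 lies within [-740.00, 4064.00].

no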